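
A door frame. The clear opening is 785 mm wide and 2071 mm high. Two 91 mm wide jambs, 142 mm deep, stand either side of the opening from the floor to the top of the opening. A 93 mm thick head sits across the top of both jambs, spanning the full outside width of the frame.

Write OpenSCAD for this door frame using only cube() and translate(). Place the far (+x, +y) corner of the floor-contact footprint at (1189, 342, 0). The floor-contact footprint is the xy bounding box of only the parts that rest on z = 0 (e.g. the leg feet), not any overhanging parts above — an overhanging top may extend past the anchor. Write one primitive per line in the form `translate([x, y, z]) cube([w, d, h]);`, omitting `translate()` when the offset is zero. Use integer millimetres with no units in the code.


translate([222, 200, 0]) cube([91, 142, 2071]);
translate([1098, 200, 0]) cube([91, 142, 2071]);
translate([222, 200, 2071]) cube([967, 142, 93]);


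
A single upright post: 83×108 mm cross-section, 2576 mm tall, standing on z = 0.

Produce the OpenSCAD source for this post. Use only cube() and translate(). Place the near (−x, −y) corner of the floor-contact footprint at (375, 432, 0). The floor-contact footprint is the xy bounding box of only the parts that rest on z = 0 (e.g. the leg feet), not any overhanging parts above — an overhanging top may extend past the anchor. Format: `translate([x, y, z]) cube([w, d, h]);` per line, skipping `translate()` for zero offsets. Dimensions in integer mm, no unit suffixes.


translate([375, 432, 0]) cube([83, 108, 2576]);


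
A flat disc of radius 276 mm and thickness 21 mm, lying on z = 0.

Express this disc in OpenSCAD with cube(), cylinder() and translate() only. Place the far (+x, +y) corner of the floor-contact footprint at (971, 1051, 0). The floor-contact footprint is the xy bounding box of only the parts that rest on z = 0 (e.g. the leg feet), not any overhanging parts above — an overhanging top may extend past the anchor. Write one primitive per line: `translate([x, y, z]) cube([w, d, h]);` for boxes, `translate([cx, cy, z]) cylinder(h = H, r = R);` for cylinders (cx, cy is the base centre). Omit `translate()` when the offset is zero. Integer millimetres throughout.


translate([695, 775, 0]) cylinder(h = 21, r = 276);


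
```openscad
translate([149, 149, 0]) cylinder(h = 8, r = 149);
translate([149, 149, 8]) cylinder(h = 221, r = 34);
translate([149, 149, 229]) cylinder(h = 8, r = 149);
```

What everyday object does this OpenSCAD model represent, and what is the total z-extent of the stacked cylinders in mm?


A spool. The overall height is 237 mm.

Three coaxial cylinders, large–small–large — a spool. Two 8 mm flanges and a 221 mm core give 8 + 221 + 8 = 237 mm.


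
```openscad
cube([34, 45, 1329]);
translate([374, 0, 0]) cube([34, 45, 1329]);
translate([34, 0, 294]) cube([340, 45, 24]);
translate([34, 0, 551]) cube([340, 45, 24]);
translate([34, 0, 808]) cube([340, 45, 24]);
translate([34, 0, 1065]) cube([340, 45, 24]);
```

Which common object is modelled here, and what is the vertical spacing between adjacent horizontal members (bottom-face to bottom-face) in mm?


A ladder. The rung spacing is 257 mm.

Two tall 34×45 posts with 4 short bars between them — a ladder. Adjacent rungs sit at z = 294 and z = 551, so the spacing is 551 − 294 = 257 mm.


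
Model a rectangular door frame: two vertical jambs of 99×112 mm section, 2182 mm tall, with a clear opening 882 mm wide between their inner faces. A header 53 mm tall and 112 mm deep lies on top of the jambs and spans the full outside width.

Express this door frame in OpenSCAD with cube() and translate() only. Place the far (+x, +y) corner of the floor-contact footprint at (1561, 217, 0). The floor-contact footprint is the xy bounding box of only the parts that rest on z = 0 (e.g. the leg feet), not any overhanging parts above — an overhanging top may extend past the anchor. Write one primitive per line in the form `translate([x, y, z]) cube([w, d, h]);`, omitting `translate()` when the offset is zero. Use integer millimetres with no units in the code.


translate([481, 105, 0]) cube([99, 112, 2182]);
translate([1462, 105, 0]) cube([99, 112, 2182]);
translate([481, 105, 2182]) cube([1080, 112, 53]);


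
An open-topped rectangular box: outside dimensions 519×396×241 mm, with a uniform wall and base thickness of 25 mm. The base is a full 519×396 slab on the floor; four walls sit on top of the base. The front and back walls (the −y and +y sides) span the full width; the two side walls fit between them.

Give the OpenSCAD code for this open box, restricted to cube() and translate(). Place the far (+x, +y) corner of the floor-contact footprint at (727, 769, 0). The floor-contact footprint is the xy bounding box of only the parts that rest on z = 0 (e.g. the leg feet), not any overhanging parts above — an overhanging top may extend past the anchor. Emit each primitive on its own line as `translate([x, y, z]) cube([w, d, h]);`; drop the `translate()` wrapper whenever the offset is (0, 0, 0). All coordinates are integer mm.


translate([208, 373, 0]) cube([519, 396, 25]);
translate([208, 373, 25]) cube([519, 25, 216]);
translate([208, 744, 25]) cube([519, 25, 216]);
translate([208, 398, 25]) cube([25, 346, 216]);
translate([702, 398, 25]) cube([25, 346, 216]);


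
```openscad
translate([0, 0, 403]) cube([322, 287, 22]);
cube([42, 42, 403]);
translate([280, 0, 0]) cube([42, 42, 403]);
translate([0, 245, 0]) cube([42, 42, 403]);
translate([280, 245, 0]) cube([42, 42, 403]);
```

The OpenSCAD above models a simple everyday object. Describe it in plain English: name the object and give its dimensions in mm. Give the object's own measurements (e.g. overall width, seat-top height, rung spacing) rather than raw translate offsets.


A simple wooden stool: a rectangular seat 322 mm (x) by 287 mm (y), 22 mm thick, top face at z = 425 mm, on four square legs, each 42×42 mm in cross-section. The legs rest on z = 0, each flush with a corner of the seat.


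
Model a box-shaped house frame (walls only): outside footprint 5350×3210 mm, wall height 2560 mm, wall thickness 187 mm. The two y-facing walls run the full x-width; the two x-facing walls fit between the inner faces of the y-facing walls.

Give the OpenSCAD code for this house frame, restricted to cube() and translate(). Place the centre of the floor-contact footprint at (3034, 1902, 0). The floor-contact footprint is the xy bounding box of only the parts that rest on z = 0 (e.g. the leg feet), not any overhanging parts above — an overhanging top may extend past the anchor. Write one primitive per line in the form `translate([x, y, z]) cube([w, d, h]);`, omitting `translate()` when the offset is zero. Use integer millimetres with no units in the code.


translate([359, 297, 0]) cube([5350, 187, 2560]);
translate([359, 3320, 0]) cube([5350, 187, 2560]);
translate([359, 484, 0]) cube([187, 2836, 2560]);
translate([5522, 484, 0]) cube([187, 2836, 2560]);


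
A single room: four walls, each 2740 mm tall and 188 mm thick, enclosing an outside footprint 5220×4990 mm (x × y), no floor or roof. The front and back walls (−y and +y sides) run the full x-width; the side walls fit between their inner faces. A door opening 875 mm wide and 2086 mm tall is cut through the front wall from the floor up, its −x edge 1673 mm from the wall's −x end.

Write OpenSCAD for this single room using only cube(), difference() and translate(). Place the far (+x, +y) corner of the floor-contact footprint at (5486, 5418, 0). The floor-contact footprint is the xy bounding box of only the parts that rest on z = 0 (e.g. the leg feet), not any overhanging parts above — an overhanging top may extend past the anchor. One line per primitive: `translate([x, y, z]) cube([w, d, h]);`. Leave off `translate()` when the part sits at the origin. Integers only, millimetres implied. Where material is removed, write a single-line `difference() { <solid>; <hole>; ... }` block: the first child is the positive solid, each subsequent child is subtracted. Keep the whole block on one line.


difference() { translate([266, 428, 0]) cube([5220, 188, 2740]); translate([1939, 428, 0]) cube([875, 188, 2086]); }
translate([266, 5230, 0]) cube([5220, 188, 2740]);
translate([266, 616, 0]) cube([188, 4614, 2740]);
translate([5298, 616, 0]) cube([188, 4614, 2740]);


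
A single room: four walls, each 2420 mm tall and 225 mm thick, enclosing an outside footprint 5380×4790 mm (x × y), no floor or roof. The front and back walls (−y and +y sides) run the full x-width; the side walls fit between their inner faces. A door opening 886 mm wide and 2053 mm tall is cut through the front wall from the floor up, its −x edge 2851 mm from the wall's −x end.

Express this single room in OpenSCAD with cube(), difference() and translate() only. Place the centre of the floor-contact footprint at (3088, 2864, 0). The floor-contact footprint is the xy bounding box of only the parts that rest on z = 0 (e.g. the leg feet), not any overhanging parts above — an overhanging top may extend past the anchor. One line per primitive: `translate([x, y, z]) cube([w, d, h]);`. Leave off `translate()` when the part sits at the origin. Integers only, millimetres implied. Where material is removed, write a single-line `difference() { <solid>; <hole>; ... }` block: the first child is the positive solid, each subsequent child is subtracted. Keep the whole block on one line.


difference() { translate([398, 469, 0]) cube([5380, 225, 2420]); translate([3249, 469, 0]) cube([886, 225, 2053]); }
translate([398, 5034, 0]) cube([5380, 225, 2420]);
translate([398, 694, 0]) cube([225, 4340, 2420]);
translate([5553, 694, 0]) cube([225, 4340, 2420]);


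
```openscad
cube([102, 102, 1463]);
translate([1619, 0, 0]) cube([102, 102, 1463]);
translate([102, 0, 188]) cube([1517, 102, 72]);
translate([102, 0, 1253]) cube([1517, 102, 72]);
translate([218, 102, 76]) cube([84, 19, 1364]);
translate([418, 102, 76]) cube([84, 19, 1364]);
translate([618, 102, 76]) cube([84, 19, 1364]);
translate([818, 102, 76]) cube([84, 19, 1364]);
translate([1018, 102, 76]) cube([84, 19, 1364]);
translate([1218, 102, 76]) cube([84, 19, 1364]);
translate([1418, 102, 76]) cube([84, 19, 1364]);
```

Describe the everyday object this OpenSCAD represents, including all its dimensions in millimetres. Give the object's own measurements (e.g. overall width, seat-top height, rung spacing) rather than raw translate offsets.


A fence section. Two 102×102 mm posts, 1463 mm tall, stand on the floor with a clear span of 1517 mm between their inner faces. Two horizontal rails of 102×72 mm section span the gap between the posts with their undersides at z = 188 mm and z = 1253 mm, flush with the posts' −y face. 7 pickets, each 84 mm wide, 19 mm thick and 1364 mm tall, are fixed to the +y face of the rails with their bottoms at z = 76 mm, spaced across the span with a 116 mm gap after the −x post and between neighbouring pickets, with 117 mm left before the +x post.


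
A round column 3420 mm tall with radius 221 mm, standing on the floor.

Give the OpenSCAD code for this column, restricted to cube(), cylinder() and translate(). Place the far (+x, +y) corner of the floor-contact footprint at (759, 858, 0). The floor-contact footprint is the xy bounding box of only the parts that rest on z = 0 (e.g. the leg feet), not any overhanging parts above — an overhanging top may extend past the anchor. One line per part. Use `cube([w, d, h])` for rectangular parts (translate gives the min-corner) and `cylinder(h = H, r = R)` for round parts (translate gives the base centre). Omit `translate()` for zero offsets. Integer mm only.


translate([538, 637, 0]) cylinder(h = 3420, r = 221);


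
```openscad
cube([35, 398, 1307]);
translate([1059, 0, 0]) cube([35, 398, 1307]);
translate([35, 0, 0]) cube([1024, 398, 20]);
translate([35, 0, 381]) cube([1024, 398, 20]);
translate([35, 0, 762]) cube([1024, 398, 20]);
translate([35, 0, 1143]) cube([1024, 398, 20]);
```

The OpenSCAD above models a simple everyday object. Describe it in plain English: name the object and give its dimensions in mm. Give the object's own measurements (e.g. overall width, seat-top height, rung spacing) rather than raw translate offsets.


An open bookshelf. Two side panels, each 35 mm thick, 398 mm deep and 1307 mm tall, stand 1094 mm apart (outside-to-outside). Between them sit 4 shelves, each 20 mm thick and 398 mm deep, spanning the full gap between the sides. The bottom shelf rests on the floor (its underside at z = 0) and the clear gap between one shelf's top and the next shelf's underside is 361 mm.


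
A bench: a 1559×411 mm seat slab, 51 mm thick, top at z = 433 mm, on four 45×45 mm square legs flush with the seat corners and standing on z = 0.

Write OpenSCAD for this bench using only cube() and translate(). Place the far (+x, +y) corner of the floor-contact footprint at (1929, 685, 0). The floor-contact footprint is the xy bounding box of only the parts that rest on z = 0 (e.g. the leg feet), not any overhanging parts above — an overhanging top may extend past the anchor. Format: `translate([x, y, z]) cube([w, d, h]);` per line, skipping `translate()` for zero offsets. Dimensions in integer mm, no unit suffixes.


// leg_h = 433 − 51 = 382
translate([370, 274, 382]) cube([1559, 411, 51]);
translate([370, 274, 0]) cube([45, 45, 382]);
translate([370, 640, 0]) cube([45, 45, 382]);
translate([1884, 274, 0]) cube([45, 45, 382]);
translate([1884, 640, 0]) cube([45, 45, 382]);


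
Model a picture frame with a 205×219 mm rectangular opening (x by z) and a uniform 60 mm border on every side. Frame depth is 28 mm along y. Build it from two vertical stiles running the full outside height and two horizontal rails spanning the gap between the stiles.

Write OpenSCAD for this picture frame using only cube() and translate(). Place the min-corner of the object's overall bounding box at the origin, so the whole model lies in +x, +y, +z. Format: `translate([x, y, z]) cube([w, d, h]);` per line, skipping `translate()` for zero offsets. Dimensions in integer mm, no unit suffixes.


cube([60, 28, 339]);
translate([265, 0, 0]) cube([60, 28, 339]);
translate([60, 0, 0]) cube([205, 28, 60]);
translate([60, 0, 279]) cube([205, 28, 60]);


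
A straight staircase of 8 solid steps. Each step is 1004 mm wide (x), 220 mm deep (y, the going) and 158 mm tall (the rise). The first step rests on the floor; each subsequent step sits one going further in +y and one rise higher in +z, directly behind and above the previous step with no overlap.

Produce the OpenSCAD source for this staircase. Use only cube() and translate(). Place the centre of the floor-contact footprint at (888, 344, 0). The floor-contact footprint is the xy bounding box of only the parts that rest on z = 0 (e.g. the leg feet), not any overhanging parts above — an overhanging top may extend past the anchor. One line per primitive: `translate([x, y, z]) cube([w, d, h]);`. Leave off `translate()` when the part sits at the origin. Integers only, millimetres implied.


translate([386, 234, 0]) cube([1004, 220, 158]);
translate([386, 454, 158]) cube([1004, 220, 158]);
translate([386, 674, 316]) cube([1004, 220, 158]);
translate([386, 894, 474]) cube([1004, 220, 158]);
translate([386, 1114, 632]) cube([1004, 220, 158]);
translate([386, 1334, 790]) cube([1004, 220, 158]);
translate([386, 1554, 948]) cube([1004, 220, 158]);
translate([386, 1774, 1106]) cube([1004, 220, 158]);


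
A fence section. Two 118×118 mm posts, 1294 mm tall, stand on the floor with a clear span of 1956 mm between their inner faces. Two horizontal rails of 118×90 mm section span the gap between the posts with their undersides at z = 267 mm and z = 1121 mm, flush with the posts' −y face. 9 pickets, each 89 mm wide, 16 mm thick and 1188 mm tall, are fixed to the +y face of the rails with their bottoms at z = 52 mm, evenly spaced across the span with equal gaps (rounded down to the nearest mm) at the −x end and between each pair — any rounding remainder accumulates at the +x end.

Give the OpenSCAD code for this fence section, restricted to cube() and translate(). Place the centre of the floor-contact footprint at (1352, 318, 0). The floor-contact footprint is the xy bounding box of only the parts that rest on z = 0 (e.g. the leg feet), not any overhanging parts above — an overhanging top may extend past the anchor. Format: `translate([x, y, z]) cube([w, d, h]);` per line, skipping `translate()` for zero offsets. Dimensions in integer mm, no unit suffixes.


translate([256, 259, 0]) cube([118, 118, 1294]);
translate([2330, 259, 0]) cube([118, 118, 1294]);
translate([374, 259, 267]) cube([1956, 118, 90]);
translate([374, 259, 1121]) cube([1956, 118, 90]);
translate([489, 377, 52]) cube([89, 16, 1188]);
translate([693, 377, 52]) cube([89, 16, 1188]);
translate([897, 377, 52]) cube([89, 16, 1188]);
translate([1101, 377, 52]) cube([89, 16, 1188]);
translate([1305, 377, 52]) cube([89, 16, 1188]);
translate([1509, 377, 52]) cube([89, 16, 1188]);
translate([1713, 377, 52]) cube([89, 16, 1188]);
translate([1917, 377, 52]) cube([89, 16, 1188]);
translate([2121, 377, 52]) cube([89, 16, 1188]);


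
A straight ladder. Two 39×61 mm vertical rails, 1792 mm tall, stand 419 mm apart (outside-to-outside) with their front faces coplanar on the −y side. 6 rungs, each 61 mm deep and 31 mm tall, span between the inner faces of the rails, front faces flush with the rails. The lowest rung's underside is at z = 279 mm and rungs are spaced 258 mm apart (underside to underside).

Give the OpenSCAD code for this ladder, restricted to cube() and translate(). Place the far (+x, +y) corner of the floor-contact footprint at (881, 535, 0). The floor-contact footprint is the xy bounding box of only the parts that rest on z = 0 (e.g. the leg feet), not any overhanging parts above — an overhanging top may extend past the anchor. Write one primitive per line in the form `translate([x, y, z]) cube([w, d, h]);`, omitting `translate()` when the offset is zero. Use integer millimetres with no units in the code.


translate([462, 474, 0]) cube([39, 61, 1792]);
translate([842, 474, 0]) cube([39, 61, 1792]);
translate([501, 474, 279]) cube([341, 61, 31]);
translate([501, 474, 537]) cube([341, 61, 31]);
translate([501, 474, 795]) cube([341, 61, 31]);
translate([501, 474, 1053]) cube([341, 61, 31]);
translate([501, 474, 1311]) cube([341, 61, 31]);
translate([501, 474, 1569]) cube([341, 61, 31]);


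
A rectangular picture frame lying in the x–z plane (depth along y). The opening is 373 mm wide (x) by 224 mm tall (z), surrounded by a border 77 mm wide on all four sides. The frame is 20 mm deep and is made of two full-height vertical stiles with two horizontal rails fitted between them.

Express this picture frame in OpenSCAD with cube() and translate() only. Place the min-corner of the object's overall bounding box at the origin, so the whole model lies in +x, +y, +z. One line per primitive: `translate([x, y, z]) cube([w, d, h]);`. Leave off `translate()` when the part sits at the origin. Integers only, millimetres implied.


cube([77, 20, 378]);
translate([450, 0, 0]) cube([77, 20, 378]);
translate([77, 0, 0]) cube([373, 20, 77]);
translate([77, 0, 301]) cube([373, 20, 77]);


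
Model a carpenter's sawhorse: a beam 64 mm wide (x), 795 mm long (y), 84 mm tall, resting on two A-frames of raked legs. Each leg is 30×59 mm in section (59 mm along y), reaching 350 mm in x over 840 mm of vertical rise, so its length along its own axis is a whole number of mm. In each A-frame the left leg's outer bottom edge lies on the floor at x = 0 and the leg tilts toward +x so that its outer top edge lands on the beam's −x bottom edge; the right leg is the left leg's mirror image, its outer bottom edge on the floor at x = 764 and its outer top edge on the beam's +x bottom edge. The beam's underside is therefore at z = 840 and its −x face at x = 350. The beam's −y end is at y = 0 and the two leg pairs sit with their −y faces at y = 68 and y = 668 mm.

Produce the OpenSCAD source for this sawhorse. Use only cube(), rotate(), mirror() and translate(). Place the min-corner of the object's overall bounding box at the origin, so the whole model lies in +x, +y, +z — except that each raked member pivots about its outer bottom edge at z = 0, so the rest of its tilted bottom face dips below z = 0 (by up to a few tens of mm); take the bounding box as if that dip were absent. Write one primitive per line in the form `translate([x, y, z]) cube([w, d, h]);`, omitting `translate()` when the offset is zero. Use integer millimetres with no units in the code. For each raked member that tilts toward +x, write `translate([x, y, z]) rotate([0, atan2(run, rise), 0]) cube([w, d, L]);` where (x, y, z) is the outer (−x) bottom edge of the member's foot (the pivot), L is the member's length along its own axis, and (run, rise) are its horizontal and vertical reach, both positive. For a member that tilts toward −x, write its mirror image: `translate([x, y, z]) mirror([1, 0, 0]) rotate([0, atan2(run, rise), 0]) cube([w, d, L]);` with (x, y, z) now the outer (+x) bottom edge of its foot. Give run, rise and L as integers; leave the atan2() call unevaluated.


translate([350, 0, 840]) cube([64, 795, 84]);
translate([0, 68, 0]) rotate([0, atan2(350, 840), 0]) cube([30, 59, 910]);
translate([764, 68, 0]) mirror([1, 0, 0]) rotate([0, atan2(350, 840), 0]) cube([30, 59, 910]);
translate([0, 668, 0]) rotate([0, atan2(350, 840), 0]) cube([30, 59, 910]);
translate([764, 668, 0]) mirror([1, 0, 0]) rotate([0, atan2(350, 840), 0]) cube([30, 59, 910]);


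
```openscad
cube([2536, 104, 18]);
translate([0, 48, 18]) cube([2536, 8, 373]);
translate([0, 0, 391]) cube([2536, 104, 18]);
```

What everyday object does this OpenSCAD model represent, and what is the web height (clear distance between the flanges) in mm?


An I-beam. The web height is 373 mm.

Two wide flanges with a thin centred web — an I-beam. Overall 409 mm minus two 18 mm flanges gives a web of 409 − 2·18 = 373 mm.


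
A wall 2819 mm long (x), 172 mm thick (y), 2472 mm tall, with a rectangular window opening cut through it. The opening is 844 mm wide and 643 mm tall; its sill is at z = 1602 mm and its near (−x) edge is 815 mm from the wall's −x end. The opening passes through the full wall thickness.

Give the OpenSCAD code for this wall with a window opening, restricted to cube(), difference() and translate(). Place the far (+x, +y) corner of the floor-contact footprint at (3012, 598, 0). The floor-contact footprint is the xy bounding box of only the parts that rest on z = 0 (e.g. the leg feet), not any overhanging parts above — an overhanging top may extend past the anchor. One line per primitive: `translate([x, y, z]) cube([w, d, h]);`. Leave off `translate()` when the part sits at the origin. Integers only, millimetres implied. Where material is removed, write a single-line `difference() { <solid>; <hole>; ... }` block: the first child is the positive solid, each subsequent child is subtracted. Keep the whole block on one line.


difference() { translate([193, 426, 0]) cube([2819, 172, 2472]); translate([1008, 426, 1602]) cube([844, 172, 643]); }


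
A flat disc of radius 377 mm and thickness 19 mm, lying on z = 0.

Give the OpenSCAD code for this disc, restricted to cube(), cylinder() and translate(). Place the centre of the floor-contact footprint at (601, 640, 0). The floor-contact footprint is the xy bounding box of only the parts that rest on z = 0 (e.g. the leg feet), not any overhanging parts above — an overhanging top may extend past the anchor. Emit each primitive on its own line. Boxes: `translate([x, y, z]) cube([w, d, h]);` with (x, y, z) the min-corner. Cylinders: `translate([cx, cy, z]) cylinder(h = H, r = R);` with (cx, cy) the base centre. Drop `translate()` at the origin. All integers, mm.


translate([601, 640, 0]) cylinder(h = 19, r = 377);


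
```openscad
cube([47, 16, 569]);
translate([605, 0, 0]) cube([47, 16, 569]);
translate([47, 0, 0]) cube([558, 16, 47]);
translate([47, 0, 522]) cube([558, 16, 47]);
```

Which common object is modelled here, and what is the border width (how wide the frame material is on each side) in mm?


A picture frame. The border width is 47 mm.

Four thin pieces enclosing a rectangular opening — a picture frame. The two full-height stiles are 569 mm tall; the top rail sits at z = 522 and is 47 mm tall, so the border above the opening is 569 − 522 = 47 mm, matching the stile x-width.


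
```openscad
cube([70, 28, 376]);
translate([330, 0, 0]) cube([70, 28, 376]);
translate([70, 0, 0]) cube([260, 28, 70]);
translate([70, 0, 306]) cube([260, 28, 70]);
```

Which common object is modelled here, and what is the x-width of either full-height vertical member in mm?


A picture frame. The border width is 70 mm.

Four thin pieces enclosing a rectangular opening — a picture frame. The two full-height stiles are 376 mm tall; the top rail sits at z = 306 and is 70 mm tall, so the border above the opening is 376 − 306 = 70 mm, matching the stile x-width.


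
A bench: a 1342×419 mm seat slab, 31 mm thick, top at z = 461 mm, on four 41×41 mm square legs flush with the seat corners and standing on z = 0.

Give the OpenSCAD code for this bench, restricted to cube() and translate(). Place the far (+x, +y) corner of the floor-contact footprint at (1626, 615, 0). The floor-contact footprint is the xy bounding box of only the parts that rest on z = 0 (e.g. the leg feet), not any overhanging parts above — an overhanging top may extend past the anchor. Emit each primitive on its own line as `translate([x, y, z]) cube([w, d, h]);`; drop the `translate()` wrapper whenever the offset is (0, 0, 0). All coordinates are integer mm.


translate([284, 196, 430]) cube([1342, 419, 31]);
translate([284, 196, 0]) cube([41, 41, 430]);
translate([284, 574, 0]) cube([41, 41, 430]);
translate([1585, 196, 0]) cube([41, 41, 430]);
translate([1585, 574, 0]) cube([41, 41, 430]);


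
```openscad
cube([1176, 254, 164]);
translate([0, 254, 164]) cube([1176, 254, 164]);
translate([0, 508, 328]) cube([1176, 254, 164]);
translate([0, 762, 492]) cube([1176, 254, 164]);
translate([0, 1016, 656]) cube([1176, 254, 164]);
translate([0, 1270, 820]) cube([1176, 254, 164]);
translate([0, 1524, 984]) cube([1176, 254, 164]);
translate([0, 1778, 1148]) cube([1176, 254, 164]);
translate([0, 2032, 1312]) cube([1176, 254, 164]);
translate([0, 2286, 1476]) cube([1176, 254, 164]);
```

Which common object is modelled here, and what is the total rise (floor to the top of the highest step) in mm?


A staircase. The total rise is 1640 mm.

10 identical blocks, each offset up and back from the previous — a staircase. Each step is 164 mm tall and there are 10 of them, so the total rise is 10 × 164 = 1640 mm.


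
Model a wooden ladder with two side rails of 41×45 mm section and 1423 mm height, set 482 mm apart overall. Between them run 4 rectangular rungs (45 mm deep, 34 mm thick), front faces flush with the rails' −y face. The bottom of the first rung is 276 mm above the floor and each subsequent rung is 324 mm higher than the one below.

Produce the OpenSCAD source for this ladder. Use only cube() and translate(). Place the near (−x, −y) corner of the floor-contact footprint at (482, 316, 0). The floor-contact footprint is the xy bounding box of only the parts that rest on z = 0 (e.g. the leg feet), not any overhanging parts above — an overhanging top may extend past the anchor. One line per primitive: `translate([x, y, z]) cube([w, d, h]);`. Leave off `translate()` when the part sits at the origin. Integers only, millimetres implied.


// rung span = 482 - 2*41 = 400
// rung[k] z = 276 + k*324
translate([482, 316, 0]) cube([41, 45, 1423]);
translate([923, 316, 0]) cube([41, 45, 1423]);
translate([523, 316, 276]) cube([400, 45, 34]);
translate([523, 316, 600]) cube([400, 45, 34]);
translate([523, 316, 924]) cube([400, 45, 34]);
translate([523, 316, 1248]) cube([400, 45, 34]);


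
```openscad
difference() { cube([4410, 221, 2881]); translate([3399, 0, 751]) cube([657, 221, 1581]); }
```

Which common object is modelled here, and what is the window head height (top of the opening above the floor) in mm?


A wall with a window opening. The window head height is 2332 mm.

A wall with a rectangular opening subtracted — a window. Sill at z = 751, opening 1581 mm tall, so the head is at 751 + 1581 = 2332 mm.


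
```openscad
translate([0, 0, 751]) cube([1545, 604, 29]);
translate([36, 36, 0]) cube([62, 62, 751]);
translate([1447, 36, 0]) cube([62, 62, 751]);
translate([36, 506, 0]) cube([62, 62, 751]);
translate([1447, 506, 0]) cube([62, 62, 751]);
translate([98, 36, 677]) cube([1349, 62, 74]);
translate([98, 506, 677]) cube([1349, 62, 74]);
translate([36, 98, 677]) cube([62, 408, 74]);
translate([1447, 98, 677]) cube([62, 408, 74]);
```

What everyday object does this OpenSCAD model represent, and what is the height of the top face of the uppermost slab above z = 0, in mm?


A table. The table height is 780 mm.

A 1545×604×29 slab sits at z = 751 on four 62 mm square posts — a table. The top surface is at 751 + 29 = 780 mm.


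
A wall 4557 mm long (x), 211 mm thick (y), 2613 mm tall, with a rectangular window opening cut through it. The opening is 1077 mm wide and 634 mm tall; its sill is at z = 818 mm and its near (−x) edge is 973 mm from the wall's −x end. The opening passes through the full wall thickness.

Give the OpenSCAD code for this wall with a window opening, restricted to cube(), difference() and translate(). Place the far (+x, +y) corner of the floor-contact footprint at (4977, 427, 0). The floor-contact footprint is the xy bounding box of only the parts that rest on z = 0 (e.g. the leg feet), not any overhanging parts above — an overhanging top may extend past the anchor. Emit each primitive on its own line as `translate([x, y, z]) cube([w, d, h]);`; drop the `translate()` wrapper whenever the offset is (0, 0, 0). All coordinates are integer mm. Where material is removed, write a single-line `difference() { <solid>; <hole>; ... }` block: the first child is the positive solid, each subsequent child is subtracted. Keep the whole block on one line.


difference() { translate([420, 216, 0]) cube([4557, 211, 2613]); translate([1393, 216, 818]) cube([1077, 211, 634]); }


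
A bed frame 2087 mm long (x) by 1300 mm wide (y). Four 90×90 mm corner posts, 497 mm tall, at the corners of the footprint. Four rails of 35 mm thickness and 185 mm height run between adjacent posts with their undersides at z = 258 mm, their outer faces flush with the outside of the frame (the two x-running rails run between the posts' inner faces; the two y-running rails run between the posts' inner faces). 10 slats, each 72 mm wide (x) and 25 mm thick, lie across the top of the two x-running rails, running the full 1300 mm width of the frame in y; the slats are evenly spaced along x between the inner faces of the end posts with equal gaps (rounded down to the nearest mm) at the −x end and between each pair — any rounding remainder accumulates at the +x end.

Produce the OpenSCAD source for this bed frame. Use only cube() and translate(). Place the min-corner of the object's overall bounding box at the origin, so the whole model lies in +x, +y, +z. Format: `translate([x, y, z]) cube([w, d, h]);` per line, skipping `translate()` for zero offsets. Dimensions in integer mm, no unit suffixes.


// slat z = rail_z + rail_h = 258 + 185 = 443
// slat gap = ⌊(1907 − 10·72) / 11⌋ = 107
cube([90, 90, 497]);
translate([0, 1210, 0]) cube([90, 90, 497]);
translate([1997, 0, 0]) cube([90, 90, 497]);
translate([1997, 1210, 0]) cube([90, 90, 497]);
translate([90, 0, 258]) cube([1907, 35, 185]);
translate([90, 1265, 258]) cube([1907, 35, 185]);
translate([0, 90, 258]) cube([35, 1120, 185]);
translate([2052, 90, 258]) cube([35, 1120, 185]);
translate([197, 0, 443]) cube([72, 1300, 25]);
translate([376, 0, 443]) cube([72, 1300, 25]);
translate([555, 0, 443]) cube([72, 1300, 25]);
translate([734, 0, 443]) cube([72, 1300, 25]);
translate([913, 0, 443]) cube([72, 1300, 25]);
translate([1092, 0, 443]) cube([72, 1300, 25]);
translate([1271, 0, 443]) cube([72, 1300, 25]);
translate([1450, 0, 443]) cube([72, 1300, 25]);
translate([1629, 0, 443]) cube([72, 1300, 25]);
translate([1808, 0, 443]) cube([72, 1300, 25]);


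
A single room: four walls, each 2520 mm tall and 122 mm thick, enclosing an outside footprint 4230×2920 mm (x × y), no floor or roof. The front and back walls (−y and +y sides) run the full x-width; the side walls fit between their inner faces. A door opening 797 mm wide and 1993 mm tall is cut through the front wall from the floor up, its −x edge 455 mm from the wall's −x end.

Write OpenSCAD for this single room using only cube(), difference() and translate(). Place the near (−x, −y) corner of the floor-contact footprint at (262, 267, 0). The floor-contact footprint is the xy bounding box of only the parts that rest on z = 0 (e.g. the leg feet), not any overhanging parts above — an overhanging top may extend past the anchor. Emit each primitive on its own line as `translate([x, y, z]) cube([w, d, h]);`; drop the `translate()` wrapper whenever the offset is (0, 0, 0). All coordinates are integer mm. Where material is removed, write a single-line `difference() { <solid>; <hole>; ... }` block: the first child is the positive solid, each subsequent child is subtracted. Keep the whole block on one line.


difference() { translate([262, 267, 0]) cube([4230, 122, 2520]); translate([717, 267, 0]) cube([797, 122, 1993]); }
translate([262, 3065, 0]) cube([4230, 122, 2520]);
translate([262, 389, 0]) cube([122, 2676, 2520]);
translate([4370, 389, 0]) cube([122, 2676, 2520]);


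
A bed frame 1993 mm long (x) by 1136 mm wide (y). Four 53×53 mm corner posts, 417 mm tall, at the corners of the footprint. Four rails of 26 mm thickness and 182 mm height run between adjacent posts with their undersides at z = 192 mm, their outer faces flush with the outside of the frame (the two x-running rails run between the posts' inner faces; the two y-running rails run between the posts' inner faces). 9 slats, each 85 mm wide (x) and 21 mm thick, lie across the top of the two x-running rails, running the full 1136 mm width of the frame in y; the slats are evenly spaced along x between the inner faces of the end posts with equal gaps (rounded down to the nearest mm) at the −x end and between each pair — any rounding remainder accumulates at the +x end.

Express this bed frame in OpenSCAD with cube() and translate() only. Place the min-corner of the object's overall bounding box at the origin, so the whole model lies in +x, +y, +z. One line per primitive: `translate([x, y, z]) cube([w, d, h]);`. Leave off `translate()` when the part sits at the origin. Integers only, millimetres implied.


cube([53, 53, 417]);
translate([0, 1083, 0]) cube([53, 53, 417]);
translate([1940, 0, 0]) cube([53, 53, 417]);
translate([1940, 1083, 0]) cube([53, 53, 417]);
translate([53, 0, 192]) cube([1887, 26, 182]);
translate([53, 1110, 192]) cube([1887, 26, 182]);
translate([0, 53, 192]) cube([26, 1030, 182]);
translate([1967, 53, 192]) cube([26, 1030, 182]);
translate([165, 0, 374]) cube([85, 1136, 21]);
translate([362, 0, 374]) cube([85, 1136, 21]);
translate([559, 0, 374]) cube([85, 1136, 21]);
translate([756, 0, 374]) cube([85, 1136, 21]);
translate([953, 0, 374]) cube([85, 1136, 21]);
translate([1150, 0, 374]) cube([85, 1136, 21]);
translate([1347, 0, 374]) cube([85, 1136, 21]);
translate([1544, 0, 374]) cube([85, 1136, 21]);
translate([1741, 0, 374]) cube([85, 1136, 21]);


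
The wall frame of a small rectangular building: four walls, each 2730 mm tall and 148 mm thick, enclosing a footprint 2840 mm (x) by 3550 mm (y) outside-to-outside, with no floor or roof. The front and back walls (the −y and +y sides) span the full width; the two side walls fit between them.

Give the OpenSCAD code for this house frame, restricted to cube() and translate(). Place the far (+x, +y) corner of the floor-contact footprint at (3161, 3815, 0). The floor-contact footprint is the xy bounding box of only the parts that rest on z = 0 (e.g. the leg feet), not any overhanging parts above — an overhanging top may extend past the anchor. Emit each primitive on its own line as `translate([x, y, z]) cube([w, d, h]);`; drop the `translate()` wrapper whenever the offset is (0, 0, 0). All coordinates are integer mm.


translate([321, 265, 0]) cube([2840, 148, 2730]);
translate([321, 3667, 0]) cube([2840, 148, 2730]);
translate([321, 413, 0]) cube([148, 3254, 2730]);
translate([3013, 413, 0]) cube([148, 3254, 2730]);


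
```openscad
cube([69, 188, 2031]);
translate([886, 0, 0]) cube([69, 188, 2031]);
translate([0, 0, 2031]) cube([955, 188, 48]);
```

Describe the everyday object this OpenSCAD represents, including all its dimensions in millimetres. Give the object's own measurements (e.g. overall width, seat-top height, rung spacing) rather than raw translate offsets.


A door frame. The clear opening is 817 mm wide and 2031 mm high. Two 69 mm wide jambs, 188 mm deep, stand either side of the opening from the floor to the top of the opening. A 48 mm thick head sits across the top of both jambs, spanning the full outside width of the frame.


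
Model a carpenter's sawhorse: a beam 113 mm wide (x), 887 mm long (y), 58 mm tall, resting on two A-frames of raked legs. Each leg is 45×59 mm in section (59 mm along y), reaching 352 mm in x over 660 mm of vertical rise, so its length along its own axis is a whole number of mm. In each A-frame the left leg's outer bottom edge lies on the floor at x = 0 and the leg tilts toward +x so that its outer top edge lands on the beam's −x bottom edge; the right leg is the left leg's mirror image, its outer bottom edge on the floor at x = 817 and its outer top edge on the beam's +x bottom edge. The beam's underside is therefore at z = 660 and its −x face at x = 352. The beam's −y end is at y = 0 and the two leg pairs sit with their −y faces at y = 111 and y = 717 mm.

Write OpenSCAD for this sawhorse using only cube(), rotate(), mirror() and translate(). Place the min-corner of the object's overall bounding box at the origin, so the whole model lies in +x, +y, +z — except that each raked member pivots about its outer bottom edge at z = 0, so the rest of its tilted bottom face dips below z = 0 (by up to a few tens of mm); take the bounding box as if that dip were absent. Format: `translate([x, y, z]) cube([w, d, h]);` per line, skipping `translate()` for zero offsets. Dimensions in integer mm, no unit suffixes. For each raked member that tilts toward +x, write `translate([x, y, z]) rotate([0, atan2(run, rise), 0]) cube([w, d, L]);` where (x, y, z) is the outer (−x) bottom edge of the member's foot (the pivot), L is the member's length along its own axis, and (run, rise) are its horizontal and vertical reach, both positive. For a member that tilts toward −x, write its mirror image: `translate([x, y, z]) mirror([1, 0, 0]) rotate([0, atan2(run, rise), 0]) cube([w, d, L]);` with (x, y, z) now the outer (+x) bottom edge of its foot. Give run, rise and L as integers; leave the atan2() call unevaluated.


// leg length = √(352² + 660²) = 748
// right-leg outer foot x = 2·352 + 113 = 817
// beam min-corner = (352, 0, 660)
translate([352, 0, 660]) cube([113, 887, 58]);
translate([0, 111, 0]) rotate([0, atan2(352, 660), 0]) cube([45, 59, 748]);
translate([817, 111, 0]) mirror([1, 0, 0]) rotate([0, atan2(352, 660), 0]) cube([45, 59, 748]);
translate([0, 717, 0]) rotate([0, atan2(352, 660), 0]) cube([45, 59, 748]);
translate([817, 717, 0]) mirror([1, 0, 0]) rotate([0, atan2(352, 660), 0]) cube([45, 59, 748]);


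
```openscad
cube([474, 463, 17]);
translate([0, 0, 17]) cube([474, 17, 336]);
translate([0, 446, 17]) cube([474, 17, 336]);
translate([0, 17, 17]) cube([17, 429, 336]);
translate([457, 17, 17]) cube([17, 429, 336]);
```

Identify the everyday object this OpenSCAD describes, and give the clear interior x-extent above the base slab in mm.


An open box. The internal width is 440 mm.

A 474×463 base slab with four walls standing on it — an open box. The base is 474 mm wide and the walls are 17 mm thick, so the internal width is 474 − 2 × 17 = 440 mm.
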